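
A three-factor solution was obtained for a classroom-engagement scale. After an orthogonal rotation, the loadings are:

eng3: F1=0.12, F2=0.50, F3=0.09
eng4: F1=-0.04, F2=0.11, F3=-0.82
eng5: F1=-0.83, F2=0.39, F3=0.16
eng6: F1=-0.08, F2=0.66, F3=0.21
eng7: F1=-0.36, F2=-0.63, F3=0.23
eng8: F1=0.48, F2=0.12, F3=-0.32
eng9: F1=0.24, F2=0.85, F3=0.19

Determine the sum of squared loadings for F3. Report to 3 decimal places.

0.942

SS loadings for F3 = 0.09² + (-0.82)² + 0.16² + 0.21² + 0.23² + (-0.32)² + 0.19² = 0.0081 + 0.6724 + 0.0256 + 0.0441 + 0.0529 + 0.1024 + 0.0361 = 0.9416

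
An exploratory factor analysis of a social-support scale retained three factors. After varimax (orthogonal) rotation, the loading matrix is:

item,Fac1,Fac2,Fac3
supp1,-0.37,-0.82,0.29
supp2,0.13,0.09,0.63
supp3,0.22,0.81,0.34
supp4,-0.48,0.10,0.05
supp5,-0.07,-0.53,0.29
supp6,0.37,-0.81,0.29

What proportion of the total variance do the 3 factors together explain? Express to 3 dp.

0.604

Communalities: 0.8934, 0.4219, 0.8201, 0.2429, 0.3699, 0.8771; Σh² = 3.6253.
Total variance with 6 standardized items is 6, so the solution explains 3.6253/6 = 0.6042.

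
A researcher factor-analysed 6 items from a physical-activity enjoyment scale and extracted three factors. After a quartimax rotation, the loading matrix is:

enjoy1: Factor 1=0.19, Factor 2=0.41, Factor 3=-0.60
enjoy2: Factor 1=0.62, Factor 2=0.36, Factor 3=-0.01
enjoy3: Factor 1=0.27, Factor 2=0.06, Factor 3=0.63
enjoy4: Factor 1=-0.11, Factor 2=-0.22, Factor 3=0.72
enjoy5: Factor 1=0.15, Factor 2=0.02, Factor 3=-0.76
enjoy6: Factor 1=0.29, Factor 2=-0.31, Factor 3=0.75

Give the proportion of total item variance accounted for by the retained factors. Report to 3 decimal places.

Communalities: 0.5642, 0.5141, 0.4734, 0.5789, 0.6005, 0.7427; Σh² = 3.4738.
Total variance with 6 standardized items is 6, so the solution explains 3.4738/6 = 0.5790.

0.579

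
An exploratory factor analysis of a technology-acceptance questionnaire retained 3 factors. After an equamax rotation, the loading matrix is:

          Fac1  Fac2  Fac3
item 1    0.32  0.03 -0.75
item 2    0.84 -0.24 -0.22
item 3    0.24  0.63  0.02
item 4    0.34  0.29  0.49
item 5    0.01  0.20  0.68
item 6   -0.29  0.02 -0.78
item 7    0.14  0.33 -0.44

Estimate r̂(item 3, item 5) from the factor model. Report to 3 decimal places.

r̂ = Σ λ_i·λ_j across factors = (0.24)(0.01) + (0.63)(0.20) + (0.02)(0.68)
  = +0.0024 +0.1260 +0.0136 = 0.1420

0.142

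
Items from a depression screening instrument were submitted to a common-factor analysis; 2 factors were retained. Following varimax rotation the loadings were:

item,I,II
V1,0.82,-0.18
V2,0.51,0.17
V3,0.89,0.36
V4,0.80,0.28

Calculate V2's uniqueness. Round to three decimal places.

h² = 0.51² + 0.17² = 0.2601 + 0.0289 = 0.2890
Uniqueness u² = 1 − h² = 1 − 0.2890 = 0.7110

0.711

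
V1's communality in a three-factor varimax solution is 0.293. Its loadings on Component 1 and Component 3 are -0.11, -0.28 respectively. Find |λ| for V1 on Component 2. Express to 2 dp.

Under orthogonal rotation h² = Σλ², so λ_Component 2² = h² − (0.0905) = 0.293 − 0.0905 = 0.2025.
|λ| = √0.2025 = 0.4500.

0.45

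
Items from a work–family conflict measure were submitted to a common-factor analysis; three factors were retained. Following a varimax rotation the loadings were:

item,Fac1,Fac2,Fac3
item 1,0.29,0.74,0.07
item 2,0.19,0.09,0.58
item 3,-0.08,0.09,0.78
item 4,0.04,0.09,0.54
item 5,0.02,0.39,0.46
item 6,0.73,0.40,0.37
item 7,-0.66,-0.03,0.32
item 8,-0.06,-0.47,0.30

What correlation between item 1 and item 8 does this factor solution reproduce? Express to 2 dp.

-0.34

r̂ = Σ λ_i·λ_j across factors = (0.29)(-0.06) + (0.74)(-0.47) + (0.07)(0.30)
  = -0.0174 -0.3478 +0.0210 = -0.3442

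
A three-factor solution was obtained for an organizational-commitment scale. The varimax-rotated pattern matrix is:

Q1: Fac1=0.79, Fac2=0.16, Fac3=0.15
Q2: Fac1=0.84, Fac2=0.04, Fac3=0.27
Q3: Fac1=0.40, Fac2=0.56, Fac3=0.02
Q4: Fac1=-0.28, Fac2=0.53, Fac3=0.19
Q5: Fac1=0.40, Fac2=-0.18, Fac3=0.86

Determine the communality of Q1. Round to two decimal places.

h² = 0.79² + 0.16² + 0.15² = 0.6241 + 0.0256 + 0.0225 = 0.6722

0.67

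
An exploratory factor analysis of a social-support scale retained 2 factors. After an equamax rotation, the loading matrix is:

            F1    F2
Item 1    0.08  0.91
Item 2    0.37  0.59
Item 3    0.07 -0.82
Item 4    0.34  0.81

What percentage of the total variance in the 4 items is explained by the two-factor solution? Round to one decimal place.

SS loadings by factor: 0.2638, 2.5047; total = 2.7685.
Total variance with 4 standardized items is 4, so the solution explains 2.7685/4 = 0.6921 = 69.21%.

69.2%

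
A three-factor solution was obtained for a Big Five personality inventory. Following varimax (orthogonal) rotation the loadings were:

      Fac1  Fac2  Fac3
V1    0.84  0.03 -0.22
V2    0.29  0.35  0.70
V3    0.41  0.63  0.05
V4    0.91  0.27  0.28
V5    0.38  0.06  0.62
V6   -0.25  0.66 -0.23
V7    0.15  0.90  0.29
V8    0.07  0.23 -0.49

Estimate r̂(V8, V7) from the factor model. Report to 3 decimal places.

r̂ = Σ λ_i·λ_j across factors = (0.07)(0.15) + (0.23)(0.90) + (-0.49)(0.29)
  = +0.0105 +0.2070 -0.1421 = 0.0754

0.075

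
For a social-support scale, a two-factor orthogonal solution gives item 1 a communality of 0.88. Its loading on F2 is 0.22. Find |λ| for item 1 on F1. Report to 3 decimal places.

0.912

Under orthogonal rotation h² = Σλ², so λ_F1² = h² − (0.0484) = 0.88 − 0.0484 = 0.8316.
|λ| = √0.8316 = 0.9119.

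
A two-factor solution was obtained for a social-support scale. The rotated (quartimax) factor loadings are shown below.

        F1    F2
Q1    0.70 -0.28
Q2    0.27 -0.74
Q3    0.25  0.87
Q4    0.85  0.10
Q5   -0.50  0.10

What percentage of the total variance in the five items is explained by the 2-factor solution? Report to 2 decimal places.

Communalities: 0.5684, 0.6205, 0.8194, 0.7325, 0.2600; Σh² = 3.0008.
Total variance with 5 standardized items is 5, so the solution explains 3.0008/5 = 0.6002 = 60.02%.

60.02%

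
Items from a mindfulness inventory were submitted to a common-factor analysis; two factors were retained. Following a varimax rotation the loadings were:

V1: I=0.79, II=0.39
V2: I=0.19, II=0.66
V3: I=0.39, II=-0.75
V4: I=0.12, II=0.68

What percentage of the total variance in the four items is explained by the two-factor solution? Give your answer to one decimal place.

Communalities: 0.7762, 0.4717, 0.7146, 0.4768; Σh² = 2.4393.
Total variance with 4 standardized items is 4, so the solution explains 2.4393/4 = 0.6098 = 60.98%.

61.0%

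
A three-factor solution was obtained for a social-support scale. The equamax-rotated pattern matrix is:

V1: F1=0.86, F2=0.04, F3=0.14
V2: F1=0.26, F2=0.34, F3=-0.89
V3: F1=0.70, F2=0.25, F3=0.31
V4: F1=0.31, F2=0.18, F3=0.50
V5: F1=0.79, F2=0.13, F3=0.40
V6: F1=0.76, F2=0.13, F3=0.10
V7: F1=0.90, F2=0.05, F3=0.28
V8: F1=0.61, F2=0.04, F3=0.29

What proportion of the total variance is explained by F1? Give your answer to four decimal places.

0.4721

SS loadings for F1 = 0.86² + 0.26² + 0.70² + 0.31² + 0.79² + 0.76² + 0.90² + 0.61² = 3.7771
Proportion of variance = 3.7771 / 8 = 0.4721.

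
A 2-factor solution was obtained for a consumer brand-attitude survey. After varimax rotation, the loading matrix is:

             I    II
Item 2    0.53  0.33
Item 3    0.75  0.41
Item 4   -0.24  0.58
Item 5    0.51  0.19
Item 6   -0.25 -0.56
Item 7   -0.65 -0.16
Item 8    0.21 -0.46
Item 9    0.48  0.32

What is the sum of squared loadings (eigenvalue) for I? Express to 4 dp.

SS loadings for I = 0.53² + 0.75² + (-0.24)² + 0.51² + (-0.25)² + (-0.65)² + 0.21² + 0.48² = 0.2809 + 0.5625 + 0.0576 + 0.2601 + 0.0625 + 0.4225 + 0.0441 + 0.2304 = 1.9206

1.9206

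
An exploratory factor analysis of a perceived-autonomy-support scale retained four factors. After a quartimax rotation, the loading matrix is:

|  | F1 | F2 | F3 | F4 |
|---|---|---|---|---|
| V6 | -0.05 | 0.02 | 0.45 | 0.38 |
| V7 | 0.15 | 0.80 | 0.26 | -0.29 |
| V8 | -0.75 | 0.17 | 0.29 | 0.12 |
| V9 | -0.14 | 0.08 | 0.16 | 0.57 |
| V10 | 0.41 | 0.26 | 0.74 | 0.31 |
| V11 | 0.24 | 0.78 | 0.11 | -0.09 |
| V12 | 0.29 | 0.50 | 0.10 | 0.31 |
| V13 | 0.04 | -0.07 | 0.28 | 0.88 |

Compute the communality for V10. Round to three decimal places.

h² = 0.41² + 0.26² + 0.74² + 0.31² = 0.1681 + 0.0676 + 0.5476 + 0.0961 = 0.8794

0.879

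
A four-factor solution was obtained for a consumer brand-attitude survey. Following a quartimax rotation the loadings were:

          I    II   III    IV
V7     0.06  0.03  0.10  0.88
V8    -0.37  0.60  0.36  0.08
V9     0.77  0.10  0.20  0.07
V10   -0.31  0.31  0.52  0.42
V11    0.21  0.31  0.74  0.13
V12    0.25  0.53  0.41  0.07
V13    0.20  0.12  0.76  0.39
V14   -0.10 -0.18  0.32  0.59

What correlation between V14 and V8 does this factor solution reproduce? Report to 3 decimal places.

r̂ = Σ λ_i·λ_j across factors = (-0.10)(-0.37) + (-0.18)(0.60) + (0.32)(0.36) + (0.59)(0.08)
  = +0.0370 -0.1080 +0.1152 +0.0472 = 0.0914

0.091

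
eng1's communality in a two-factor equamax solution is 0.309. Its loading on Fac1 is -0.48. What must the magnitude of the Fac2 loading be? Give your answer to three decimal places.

Under orthogonal rotation h² = Σλ², so λ_Fac2² = h² − (0.2304) = 0.309 − 0.2304 = 0.0786.
|λ| = √0.0786 = 0.2804.

0.280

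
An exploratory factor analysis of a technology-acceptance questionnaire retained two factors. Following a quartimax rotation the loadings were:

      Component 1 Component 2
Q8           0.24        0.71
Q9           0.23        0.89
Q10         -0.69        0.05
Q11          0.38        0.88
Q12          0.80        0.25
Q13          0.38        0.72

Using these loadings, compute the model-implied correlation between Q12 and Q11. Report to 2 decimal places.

0.52

r̂ = Σ λ_i·λ_j across factors = (0.80)(0.38) + (0.25)(0.88)
  = +0.3040 +0.2200 = 0.5240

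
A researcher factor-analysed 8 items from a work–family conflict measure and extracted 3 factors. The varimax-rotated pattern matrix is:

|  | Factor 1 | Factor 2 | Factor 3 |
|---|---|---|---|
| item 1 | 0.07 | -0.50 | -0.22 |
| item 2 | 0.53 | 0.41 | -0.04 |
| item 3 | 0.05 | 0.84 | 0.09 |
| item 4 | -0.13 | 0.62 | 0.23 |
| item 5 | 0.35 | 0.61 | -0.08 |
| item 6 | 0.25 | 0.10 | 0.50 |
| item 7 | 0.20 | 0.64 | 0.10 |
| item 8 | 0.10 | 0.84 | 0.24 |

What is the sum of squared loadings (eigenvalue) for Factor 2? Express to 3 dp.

SS loadings for Factor 2 = (-0.50)² + 0.41² + 0.84² + 0.62² + 0.61² + 0.10² + 0.64² + 0.84² = 0.2500 + 0.1681 + 0.7056 + 0.3844 + 0.3721 + 0.0100 + 0.4096 + 0.7056 = 3.0054

3.005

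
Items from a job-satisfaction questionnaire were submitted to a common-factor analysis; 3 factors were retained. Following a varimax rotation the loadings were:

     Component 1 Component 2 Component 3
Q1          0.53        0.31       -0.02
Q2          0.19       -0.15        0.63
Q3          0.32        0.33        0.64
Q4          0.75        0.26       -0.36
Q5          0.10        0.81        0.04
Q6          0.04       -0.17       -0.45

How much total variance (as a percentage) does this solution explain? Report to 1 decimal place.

51.9%

SS loadings by factor: 0.9935, 0.9801, 1.1406; total = 3.1142.
Total variance with 6 standardized items is 6, so the solution explains 3.1142/6 = 0.5190 = 51.90%.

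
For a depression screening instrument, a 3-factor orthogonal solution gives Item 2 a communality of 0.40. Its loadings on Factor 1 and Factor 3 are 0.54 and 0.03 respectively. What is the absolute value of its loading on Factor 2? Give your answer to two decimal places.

0.33

Under orthogonal rotation h² = Σλ², so λ_Factor 2² = h² − (0.2925) = 0.40 − 0.2925 = 0.1075.
|λ| = √0.1075 = 0.3279.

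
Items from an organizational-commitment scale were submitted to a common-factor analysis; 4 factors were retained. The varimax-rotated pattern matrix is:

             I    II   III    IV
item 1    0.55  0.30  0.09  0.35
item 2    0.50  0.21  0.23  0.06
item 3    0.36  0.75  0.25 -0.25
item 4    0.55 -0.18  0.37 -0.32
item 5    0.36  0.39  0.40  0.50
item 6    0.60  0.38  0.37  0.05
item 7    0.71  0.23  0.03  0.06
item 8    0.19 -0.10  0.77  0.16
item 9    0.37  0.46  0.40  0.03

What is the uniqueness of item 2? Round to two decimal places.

h² = 0.50² + 0.21² + 0.23² + 0.06² = 0.2500 + 0.0441 + 0.0529 + 0.0036 = 0.3506
Uniqueness u² = 1 − h² = 1 − 0.3506 = 0.6494

0.65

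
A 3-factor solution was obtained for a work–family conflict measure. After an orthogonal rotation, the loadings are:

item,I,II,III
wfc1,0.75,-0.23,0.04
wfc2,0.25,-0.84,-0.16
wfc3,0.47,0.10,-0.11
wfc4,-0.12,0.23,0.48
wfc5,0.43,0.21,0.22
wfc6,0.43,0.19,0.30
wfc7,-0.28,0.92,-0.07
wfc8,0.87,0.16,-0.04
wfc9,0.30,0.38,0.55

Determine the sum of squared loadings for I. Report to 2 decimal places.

2.16

SS loadings for I = 0.75² + 0.25² + 0.47² + (-0.12)² + 0.43² + 0.43² + (-0.28)² + 0.87² + 0.30² = 0.5625 + 0.0625 + 0.2209 + 0.0144 + 0.1849 + 0.1849 + 0.0784 + 0.7569 + 0.0900 = 2.1554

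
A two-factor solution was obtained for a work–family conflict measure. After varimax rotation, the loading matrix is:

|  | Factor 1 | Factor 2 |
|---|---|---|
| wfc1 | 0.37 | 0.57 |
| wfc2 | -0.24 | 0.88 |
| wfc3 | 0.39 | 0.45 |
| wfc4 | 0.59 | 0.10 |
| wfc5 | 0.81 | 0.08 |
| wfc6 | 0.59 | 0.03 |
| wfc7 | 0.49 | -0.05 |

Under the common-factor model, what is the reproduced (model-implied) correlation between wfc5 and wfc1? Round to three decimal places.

r̂ = Σ λ_i·λ_j across factors = (0.81)(0.37) + (0.08)(0.57)
  = +0.2997 +0.0456 = 0.3453

0.345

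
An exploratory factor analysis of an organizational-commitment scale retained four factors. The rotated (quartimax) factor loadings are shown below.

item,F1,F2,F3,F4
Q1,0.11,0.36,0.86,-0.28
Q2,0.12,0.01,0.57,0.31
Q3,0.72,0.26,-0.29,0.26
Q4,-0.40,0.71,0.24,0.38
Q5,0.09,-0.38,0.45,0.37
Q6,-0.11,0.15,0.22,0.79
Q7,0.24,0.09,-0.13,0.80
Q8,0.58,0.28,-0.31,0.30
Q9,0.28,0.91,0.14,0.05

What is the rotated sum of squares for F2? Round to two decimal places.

1.78

SS loadings for F2 = 0.36² + 0.01² + 0.26² + 0.71² + (-0.38)² + 0.15² + 0.09² + 0.28² + 0.91² = 0.1296 + 0.0001 + 0.0676 + 0.5041 + 0.1444 + 0.0225 + 0.0081 + 0.0784 + 0.8281 = 1.7829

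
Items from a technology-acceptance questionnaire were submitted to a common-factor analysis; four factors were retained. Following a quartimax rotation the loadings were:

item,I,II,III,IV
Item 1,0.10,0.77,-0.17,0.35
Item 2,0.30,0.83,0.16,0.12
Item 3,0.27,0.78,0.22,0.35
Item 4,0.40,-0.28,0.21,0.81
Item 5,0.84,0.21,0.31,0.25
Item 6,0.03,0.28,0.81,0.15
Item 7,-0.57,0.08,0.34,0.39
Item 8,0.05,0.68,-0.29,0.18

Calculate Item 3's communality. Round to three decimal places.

h² = 0.27² + 0.78² + 0.22² + 0.35² = 0.0729 + 0.6084 + 0.0484 + 0.1225 = 0.8522

0.852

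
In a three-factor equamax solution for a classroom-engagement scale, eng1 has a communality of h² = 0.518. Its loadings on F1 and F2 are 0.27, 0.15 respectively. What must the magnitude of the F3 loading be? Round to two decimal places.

Under orthogonal rotation h² = Σλ², so λ_F3² = h² − (0.0954) = 0.518 − 0.0954 = 0.4226.
|λ| = √0.4226 = 0.6501.

0.65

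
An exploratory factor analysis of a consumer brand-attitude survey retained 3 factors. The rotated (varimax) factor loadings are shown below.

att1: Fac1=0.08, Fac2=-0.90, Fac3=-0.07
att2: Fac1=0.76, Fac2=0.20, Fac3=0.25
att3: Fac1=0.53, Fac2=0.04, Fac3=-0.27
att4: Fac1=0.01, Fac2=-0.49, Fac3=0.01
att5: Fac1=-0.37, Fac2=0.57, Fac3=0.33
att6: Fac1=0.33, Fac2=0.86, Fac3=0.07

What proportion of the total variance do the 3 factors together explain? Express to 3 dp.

Communalities: 0.8213, 0.6801, 0.3554, 0.2403, 0.5707, 0.8534; Σh² = 3.5212.
Total variance with 6 standardized items is 6, so the solution explains 3.5212/6 = 0.5869.

0.587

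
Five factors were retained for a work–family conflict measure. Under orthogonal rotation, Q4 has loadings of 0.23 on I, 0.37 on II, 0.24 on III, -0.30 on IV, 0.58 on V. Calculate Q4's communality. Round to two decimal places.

0.67

h² = 0.23² + 0.37² + 0.24² + (-0.30)² + 0.58² = 0.0529 + 0.1369 + 0.0576 + 0.0900 + 0.3364 = 0.6738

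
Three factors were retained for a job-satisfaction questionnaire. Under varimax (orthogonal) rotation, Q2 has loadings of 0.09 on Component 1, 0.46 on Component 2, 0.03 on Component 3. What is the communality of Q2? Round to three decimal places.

h² = 0.09² + 0.46² + 0.03² = 0.0081 + 0.2116 + 0.0009 = 0.2206

0.221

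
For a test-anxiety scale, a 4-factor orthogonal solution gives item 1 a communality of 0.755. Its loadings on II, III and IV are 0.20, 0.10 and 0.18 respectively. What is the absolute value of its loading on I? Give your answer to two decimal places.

0.82

Under orthogonal rotation h² = Σλ², so λ_I² = h² − (0.0824) = 0.755 − 0.0824 = 0.6726.
|λ| = √0.6726 = 0.8201.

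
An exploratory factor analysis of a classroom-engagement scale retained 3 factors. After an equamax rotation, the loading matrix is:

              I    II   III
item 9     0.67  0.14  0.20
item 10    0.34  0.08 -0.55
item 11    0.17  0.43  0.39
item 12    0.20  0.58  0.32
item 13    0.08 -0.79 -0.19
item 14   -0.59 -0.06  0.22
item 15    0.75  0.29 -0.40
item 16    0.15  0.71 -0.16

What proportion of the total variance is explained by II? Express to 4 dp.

0.2204

SS loadings for II = 0.14² + 0.08² + 0.43² + 0.58² + (-0.79)² + (-0.06)² + 0.29² + 0.71² = 1.7632
Proportion of variance = 1.7632 / 8 = 0.2204.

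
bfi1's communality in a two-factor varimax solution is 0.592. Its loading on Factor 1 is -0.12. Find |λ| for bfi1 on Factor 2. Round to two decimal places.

0.76

Under orthogonal rotation h² = Σλ², so λ_Factor 2² = h² − (0.0144) = 0.592 − 0.0144 = 0.5776.
|λ| = √0.5776 = 0.7600.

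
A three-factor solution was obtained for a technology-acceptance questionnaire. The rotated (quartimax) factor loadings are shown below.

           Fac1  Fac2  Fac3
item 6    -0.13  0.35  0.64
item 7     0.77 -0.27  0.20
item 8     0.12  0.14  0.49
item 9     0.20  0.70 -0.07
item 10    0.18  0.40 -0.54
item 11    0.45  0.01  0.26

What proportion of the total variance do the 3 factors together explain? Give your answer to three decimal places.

SS loadings by factor: 0.8991, 0.8651, 1.0538; total = 2.8180.
Total variance with 6 standardized items is 6, so the solution explains 2.8180/6 = 0.4697.

0.470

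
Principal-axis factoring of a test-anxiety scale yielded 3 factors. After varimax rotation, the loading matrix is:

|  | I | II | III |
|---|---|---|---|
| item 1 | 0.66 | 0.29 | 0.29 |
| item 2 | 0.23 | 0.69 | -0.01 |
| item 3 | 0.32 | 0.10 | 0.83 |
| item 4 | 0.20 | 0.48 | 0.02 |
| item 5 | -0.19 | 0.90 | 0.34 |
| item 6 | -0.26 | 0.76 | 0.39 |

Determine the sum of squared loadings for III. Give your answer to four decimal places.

1.0412

SS loadings for III = 0.29² + (-0.01)² + 0.83² + 0.02² + 0.34² + 0.39² = 0.0841 + 0.0001 + 0.6889 + 0.0004 + 0.1156 + 0.1521 = 1.0412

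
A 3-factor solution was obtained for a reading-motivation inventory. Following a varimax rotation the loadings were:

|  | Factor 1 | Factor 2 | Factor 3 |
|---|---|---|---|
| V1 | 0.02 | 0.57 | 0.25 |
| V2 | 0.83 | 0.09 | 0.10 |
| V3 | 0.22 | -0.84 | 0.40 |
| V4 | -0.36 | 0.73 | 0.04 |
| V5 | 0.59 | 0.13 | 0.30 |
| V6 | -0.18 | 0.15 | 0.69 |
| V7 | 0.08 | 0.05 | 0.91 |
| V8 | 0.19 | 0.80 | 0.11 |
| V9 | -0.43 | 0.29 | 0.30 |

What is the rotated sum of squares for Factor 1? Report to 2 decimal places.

SS loadings for Factor 1 = 0.02² + 0.83² + 0.22² + (-0.36)² + 0.59² + (-0.18)² + 0.08² + 0.19² + (-0.43)² = 0.0004 + 0.6889 + 0.0484 + 0.1296 + 0.3481 + 0.0324 + 0.0064 + 0.0361 + 0.1849 = 1.4752

1.48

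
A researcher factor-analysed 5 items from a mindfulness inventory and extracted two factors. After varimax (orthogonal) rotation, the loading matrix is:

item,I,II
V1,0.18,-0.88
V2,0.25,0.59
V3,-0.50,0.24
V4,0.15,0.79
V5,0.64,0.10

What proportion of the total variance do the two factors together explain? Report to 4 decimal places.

0.5182

Communalities: 0.8068, 0.4106, 0.3076, 0.6466, 0.4196; Σh² = 2.5912.
Total variance with 5 standardized items is 5, so the solution explains 2.5912/5 = 0.5182.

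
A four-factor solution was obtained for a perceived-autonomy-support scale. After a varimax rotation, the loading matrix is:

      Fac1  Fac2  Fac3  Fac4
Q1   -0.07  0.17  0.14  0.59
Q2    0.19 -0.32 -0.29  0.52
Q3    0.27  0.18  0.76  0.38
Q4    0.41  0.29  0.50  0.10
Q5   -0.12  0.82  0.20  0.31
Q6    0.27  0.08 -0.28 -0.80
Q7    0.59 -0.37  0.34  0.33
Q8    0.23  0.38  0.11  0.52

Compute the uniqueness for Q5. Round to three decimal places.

h² = (-0.12)² + 0.82² + 0.20² + 0.31² = 0.0144 + 0.6724 + 0.0400 + 0.0961 = 0.8229
Uniqueness u² = 1 − h² = 1 − 0.8229 = 0.1771

0.177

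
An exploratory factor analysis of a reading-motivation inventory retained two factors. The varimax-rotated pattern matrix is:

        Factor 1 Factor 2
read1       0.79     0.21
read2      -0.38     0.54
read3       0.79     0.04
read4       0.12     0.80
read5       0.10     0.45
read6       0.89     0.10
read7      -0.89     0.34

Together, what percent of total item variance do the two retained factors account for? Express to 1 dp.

Communalities: 0.6682, 0.4360, 0.6257, 0.6544, 0.2125, 0.8021, 0.9077; Σh² = 4.3066.
Total variance with 7 standardized items is 7, so the solution explains 4.3066/7 = 0.6152 = 61.52%.

61.5%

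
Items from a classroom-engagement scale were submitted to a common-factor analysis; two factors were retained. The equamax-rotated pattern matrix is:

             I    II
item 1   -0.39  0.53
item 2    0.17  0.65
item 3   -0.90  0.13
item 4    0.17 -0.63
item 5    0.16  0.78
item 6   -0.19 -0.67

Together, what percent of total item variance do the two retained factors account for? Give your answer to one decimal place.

54.3%

SS loadings by factor: 1.0816, 2.1745; total = 3.2561.
Total variance with 6 standardized items is 6, so the solution explains 3.2561/6 = 0.5427 = 54.27%.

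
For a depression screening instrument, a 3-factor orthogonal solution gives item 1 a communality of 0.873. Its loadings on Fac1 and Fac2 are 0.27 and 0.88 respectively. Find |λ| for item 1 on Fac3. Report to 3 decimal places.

0.160

Under orthogonal rotation h² = Σλ², so λ_Fac3² = h² − (0.8473) = 0.873 − 0.8473 = 0.0257.
|λ| = √0.0257 = 0.1603.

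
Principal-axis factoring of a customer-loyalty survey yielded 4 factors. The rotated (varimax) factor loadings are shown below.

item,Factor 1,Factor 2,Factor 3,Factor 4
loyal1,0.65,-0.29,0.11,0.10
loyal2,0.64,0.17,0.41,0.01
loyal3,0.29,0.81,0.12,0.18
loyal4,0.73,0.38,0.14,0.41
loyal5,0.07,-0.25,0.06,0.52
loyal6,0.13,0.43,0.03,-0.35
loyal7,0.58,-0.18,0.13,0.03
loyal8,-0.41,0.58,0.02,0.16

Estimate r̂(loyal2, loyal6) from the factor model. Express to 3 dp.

r̂ = Σ λ_i·λ_j across factors = (0.64)(0.13) + (0.17)(0.43) + (0.41)(0.03) + (0.01)(-0.35)
  = +0.0832 +0.0731 +0.0123 -0.0035 = 0.1651

0.165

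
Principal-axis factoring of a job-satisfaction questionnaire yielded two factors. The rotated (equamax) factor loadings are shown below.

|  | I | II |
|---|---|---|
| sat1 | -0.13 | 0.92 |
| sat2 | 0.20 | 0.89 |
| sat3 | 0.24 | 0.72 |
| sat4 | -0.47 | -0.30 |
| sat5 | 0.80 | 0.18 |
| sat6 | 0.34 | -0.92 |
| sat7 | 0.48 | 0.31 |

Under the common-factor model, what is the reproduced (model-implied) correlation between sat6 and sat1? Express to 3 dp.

-0.891

r̂ = Σ λ_i·λ_j across factors = (0.34)(-0.13) + (-0.92)(0.92)
  = -0.0442 -0.8464 = -0.8906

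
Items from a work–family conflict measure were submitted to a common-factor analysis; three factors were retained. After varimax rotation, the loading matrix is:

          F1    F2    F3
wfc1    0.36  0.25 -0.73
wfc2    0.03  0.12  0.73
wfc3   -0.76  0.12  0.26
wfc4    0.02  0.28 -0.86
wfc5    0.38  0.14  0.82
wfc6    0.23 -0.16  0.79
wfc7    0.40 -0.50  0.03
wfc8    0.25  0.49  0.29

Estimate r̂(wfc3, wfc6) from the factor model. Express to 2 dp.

0.01

r̂ = Σ λ_i·λ_j across factors = (-0.76)(0.23) + (0.12)(-0.16) + (0.26)(0.79)
  = -0.1748 -0.0192 +0.2054 = 0.0114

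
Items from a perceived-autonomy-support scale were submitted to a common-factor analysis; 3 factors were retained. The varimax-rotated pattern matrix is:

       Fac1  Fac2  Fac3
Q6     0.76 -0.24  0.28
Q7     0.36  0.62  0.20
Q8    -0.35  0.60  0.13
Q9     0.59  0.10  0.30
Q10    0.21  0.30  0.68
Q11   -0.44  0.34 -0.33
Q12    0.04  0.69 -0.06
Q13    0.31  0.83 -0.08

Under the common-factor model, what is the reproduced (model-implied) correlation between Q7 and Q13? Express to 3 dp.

0.610

r̂ = Σ λ_i·λ_j across factors = (0.36)(0.31) + (0.62)(0.83) + (0.20)(-0.08)
  = +0.1116 +0.5146 -0.0160 = 0.6102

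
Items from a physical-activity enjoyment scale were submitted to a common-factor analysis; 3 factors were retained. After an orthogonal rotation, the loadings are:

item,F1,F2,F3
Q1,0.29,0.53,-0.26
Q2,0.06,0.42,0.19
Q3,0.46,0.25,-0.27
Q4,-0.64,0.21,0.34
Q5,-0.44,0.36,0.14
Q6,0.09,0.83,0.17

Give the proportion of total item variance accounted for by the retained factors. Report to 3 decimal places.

0.439

SS loadings by factor: 0.9106, 1.3824, 0.3407; total = 2.6337.
Total variance with 6 standardized items is 6, so the solution explains 2.6337/6 = 0.4390.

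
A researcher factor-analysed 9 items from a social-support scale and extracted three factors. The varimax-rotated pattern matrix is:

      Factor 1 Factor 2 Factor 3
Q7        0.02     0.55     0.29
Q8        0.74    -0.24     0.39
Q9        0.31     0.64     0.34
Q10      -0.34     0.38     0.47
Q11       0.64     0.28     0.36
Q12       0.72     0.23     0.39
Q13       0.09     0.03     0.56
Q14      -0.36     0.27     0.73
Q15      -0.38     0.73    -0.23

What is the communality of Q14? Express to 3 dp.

h² = (-0.36)² + 0.27² + 0.73² = 0.1296 + 0.0729 + 0.5329 = 0.7354

0.735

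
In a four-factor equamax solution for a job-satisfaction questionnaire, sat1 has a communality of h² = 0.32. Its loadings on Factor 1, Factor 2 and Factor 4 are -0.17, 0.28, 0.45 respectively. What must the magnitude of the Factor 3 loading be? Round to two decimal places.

0.10

Under orthogonal rotation h² = Σλ², so λ_Factor 3² = h² − (0.3098) = 0.32 − 0.3098 = 0.0102.
|λ| = √0.0102 = 0.1010.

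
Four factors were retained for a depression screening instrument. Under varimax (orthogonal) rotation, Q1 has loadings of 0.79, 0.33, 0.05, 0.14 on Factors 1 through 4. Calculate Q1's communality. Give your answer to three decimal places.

0.755

h² = 0.79² + 0.33² + 0.05² + 0.14² = 0.6241 + 0.1089 + 0.0025 + 0.0196 = 0.7551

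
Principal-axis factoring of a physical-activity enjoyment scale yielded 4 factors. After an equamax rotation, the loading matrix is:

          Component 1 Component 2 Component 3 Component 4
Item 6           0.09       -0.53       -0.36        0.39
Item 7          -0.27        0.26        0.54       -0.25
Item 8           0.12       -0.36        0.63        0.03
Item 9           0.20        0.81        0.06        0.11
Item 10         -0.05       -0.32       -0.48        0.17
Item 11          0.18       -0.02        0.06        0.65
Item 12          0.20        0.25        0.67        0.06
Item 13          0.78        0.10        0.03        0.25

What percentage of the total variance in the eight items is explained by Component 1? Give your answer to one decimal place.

SS loadings for Component 1 = 0.09² + (-0.27)² + 0.12² + 0.20² + (-0.05)² + 0.18² + 0.20² + 0.78² = 0.8187
With 8 standardized items, total variance = 8. Proportion = 0.8187/8 = 0.1023 → 10.23%.

10.2%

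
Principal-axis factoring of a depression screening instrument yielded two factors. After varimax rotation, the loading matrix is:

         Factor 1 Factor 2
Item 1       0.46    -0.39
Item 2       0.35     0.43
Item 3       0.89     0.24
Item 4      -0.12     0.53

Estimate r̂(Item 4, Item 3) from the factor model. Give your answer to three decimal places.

r̂ = Σ λ_i·λ_j across factors = (-0.12)(0.89) + (0.53)(0.24)
  = -0.1068 +0.1272 = 0.0204

0.020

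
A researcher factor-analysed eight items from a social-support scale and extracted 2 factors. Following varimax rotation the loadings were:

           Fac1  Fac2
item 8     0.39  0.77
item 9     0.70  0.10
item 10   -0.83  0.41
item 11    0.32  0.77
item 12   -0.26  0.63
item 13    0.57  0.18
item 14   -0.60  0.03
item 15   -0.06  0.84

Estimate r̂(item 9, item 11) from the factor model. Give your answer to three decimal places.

0.301

r̂ = Σ λ_i·λ_j across factors = (0.70)(0.32) + (0.10)(0.77)
  = +0.2240 +0.0770 = 0.3010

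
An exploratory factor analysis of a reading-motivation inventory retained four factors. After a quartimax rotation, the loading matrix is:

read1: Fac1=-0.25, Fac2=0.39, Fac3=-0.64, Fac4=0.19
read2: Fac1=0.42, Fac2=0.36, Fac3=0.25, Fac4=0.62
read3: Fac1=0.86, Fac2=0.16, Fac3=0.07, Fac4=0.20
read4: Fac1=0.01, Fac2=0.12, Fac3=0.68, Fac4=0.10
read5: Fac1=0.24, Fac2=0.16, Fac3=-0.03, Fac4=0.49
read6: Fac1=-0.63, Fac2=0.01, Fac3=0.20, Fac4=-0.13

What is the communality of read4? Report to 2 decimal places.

0.49

h² = 0.01² + 0.12² + 0.68² + 0.10² = 0.0001 + 0.0144 + 0.4624 + 0.0100 = 0.4869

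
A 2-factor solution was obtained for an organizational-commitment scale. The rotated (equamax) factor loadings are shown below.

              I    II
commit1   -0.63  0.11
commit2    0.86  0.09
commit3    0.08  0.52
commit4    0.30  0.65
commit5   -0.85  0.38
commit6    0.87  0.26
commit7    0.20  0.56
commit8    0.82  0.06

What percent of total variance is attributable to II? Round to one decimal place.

SS loadings for II = 0.11² + 0.09² + 0.52² + 0.65² + 0.38² + 0.26² + 0.56² + 0.06² = 1.2423
With 8 standardized items, total variance = 8. Proportion = 1.2423/8 = 0.1553 → 15.53%.

15.5%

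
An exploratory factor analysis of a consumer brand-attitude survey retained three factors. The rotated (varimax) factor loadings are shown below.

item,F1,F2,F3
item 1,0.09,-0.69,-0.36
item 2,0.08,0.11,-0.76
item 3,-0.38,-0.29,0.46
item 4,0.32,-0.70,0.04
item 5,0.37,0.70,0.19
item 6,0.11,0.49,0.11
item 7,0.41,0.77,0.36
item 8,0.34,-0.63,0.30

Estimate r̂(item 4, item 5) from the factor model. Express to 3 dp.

-0.364

r̂ = Σ λ_i·λ_j across factors = (0.32)(0.37) + (-0.70)(0.70) + (0.04)(0.19)
  = +0.1184 -0.4900 +0.0076 = -0.3640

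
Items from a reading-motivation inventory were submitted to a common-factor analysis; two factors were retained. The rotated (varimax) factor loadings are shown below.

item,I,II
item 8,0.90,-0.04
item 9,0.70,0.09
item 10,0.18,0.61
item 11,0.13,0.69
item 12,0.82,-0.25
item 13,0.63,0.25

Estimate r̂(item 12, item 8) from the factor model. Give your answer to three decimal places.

r̂ = Σ λ_i·λ_j across factors = (0.82)(0.90) + (-0.25)(-0.04)
  = +0.7380 +0.0100 = 0.7480

0.748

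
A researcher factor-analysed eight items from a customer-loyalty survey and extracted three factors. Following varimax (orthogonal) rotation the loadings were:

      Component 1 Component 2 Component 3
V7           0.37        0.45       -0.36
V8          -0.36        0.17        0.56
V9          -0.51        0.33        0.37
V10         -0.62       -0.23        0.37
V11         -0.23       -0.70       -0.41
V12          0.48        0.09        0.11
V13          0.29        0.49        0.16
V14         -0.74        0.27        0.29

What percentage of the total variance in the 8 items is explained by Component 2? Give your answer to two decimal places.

15.05%

SS loadings for Component 2 = 0.45² + 0.17² + 0.33² + (-0.23)² + (-0.70)² + 0.09² + 0.49² + 0.27² = 1.2043
With 8 standardized items, total variance = 8. Proportion = 1.2043/8 = 0.1505 → 15.05%.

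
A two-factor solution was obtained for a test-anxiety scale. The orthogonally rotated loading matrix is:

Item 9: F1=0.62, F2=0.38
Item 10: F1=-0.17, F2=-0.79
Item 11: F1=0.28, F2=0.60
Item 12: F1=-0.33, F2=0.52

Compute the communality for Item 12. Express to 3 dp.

h² = (-0.33)² + 0.52² = 0.1089 + 0.2704 = 0.3793

0.379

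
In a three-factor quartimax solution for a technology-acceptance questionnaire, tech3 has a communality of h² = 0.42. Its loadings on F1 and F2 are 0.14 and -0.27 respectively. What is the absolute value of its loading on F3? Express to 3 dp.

0.572

Under orthogonal rotation h² = Σλ², so λ_F3² = h² − (0.0925) = 0.42 − 0.0925 = 0.3275.
|λ| = √0.3275 = 0.5723.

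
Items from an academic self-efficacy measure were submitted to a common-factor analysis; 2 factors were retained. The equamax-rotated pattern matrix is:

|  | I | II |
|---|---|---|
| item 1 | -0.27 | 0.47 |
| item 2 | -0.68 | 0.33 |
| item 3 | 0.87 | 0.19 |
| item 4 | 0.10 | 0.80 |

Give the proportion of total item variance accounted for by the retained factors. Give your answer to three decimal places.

0.577

Communalities: 0.2938, 0.5713, 0.7930, 0.6500; Σh² = 2.3081.
Total variance with 4 standardized items is 4, so the solution explains 2.3081/4 = 0.5770.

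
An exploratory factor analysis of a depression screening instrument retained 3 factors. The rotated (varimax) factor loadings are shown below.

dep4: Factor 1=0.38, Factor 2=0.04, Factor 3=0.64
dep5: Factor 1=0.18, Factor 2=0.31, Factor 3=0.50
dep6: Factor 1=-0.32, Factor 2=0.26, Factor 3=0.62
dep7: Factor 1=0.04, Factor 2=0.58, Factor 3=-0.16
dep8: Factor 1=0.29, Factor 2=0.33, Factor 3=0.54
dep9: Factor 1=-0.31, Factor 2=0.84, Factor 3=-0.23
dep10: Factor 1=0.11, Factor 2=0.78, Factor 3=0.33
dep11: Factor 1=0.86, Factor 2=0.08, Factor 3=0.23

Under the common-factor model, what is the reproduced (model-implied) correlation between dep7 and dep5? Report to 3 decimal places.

0.107

r̂ = Σ λ_i·λ_j across factors = (0.04)(0.18) + (0.58)(0.31) + (-0.16)(0.50)
  = +0.0072 +0.1798 -0.0800 = 0.1070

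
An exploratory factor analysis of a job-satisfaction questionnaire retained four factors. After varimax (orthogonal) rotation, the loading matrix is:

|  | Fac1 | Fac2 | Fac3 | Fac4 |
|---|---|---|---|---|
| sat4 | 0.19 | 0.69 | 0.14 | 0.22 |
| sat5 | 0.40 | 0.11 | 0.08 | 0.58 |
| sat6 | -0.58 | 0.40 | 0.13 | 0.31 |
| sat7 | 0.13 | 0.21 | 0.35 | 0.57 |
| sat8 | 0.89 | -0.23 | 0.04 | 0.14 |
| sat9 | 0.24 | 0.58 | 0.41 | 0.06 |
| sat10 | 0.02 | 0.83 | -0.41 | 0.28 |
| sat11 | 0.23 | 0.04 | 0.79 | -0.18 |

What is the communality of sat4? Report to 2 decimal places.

h² = 0.19² + 0.69² + 0.14² + 0.22² = 0.0361 + 0.4761 + 0.0196 + 0.0484 = 0.5802

0.58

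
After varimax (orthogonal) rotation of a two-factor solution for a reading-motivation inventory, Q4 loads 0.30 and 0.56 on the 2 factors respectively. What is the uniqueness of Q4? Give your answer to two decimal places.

h² = 0.30² + 0.56² = 0.0900 + 0.3136 = 0.4036
Uniqueness u² = 1 − h² = 1 − 0.4036 = 0.5964

0.60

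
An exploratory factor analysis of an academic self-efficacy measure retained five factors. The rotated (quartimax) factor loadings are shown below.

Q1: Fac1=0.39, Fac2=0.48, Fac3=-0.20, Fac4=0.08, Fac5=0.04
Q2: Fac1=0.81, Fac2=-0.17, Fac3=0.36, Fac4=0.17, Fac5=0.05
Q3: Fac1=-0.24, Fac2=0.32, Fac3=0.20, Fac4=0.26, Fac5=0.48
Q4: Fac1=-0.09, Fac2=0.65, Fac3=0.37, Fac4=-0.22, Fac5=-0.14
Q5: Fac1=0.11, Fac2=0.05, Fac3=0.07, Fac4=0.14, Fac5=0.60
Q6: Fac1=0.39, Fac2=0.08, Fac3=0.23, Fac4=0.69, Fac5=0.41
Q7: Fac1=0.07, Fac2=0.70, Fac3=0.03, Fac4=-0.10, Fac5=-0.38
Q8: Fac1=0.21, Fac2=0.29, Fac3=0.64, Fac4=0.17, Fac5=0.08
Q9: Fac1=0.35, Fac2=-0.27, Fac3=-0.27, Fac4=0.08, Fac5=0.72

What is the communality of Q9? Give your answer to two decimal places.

0.79

h² = 0.35² + (-0.27)² + (-0.27)² + 0.08² + 0.72² = 0.1225 + 0.0729 + 0.0729 + 0.0064 + 0.5184 = 0.7931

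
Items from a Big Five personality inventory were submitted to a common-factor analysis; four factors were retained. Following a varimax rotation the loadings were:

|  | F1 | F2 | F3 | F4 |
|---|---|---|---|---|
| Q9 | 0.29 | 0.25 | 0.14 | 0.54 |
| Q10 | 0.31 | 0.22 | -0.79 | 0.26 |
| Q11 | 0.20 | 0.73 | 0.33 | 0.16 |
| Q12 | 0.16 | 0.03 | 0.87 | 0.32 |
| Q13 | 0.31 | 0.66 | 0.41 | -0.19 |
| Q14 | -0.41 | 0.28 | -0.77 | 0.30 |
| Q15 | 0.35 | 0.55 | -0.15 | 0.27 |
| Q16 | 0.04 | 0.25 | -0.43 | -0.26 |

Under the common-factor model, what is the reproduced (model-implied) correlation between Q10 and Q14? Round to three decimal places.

0.621

r̂ = Σ λ_i·λ_j across factors = (0.31)(-0.41) + (0.22)(0.28) + (-0.79)(-0.77) + (0.26)(0.30)
  = -0.1271 +0.0616 +0.6083 +0.0780 = 0.6208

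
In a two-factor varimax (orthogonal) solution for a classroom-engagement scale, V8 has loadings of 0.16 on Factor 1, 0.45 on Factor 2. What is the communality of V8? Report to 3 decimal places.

h² = 0.16² + 0.45² = 0.0256 + 0.2025 = 0.2281

0.228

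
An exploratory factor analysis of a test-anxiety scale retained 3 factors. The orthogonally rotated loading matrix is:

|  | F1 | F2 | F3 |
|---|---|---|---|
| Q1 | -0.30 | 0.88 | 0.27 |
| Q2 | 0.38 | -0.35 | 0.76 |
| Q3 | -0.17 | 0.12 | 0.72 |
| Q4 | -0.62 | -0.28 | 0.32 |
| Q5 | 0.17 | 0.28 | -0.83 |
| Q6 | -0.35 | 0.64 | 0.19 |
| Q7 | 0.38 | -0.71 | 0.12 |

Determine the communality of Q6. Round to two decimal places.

h² = (-0.35)² + 0.64² + 0.19² = 0.1225 + 0.4096 + 0.0361 = 0.5682

0.57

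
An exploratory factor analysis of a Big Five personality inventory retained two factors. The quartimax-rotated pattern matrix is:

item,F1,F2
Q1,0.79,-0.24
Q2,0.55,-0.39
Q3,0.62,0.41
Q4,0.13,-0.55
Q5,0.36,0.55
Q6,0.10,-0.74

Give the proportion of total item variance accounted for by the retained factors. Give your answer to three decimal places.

SS loadings by factor: 1.4675, 1.5304; total = 2.9979.
Total variance with 6 standardized items is 6, so the solution explains 2.9979/6 = 0.4997.

0.500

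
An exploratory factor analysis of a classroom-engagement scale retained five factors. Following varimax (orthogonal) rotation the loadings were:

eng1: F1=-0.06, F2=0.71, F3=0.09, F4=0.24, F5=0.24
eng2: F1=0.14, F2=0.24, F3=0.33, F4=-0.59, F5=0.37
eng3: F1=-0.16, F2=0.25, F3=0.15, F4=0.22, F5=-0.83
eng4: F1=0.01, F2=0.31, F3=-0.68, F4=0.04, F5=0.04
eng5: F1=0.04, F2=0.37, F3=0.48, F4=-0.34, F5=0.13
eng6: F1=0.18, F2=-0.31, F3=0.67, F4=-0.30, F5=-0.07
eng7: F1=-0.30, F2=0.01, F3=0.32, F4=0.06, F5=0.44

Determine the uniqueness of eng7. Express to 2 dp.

h² = (-0.30)² + 0.01² + 0.32² + 0.06² + 0.44² = 0.0900 + 0.0001 + 0.1024 + 0.0036 + 0.1936 = 0.3897
Uniqueness u² = 1 − h² = 1 − 0.3897 = 0.6103

0.61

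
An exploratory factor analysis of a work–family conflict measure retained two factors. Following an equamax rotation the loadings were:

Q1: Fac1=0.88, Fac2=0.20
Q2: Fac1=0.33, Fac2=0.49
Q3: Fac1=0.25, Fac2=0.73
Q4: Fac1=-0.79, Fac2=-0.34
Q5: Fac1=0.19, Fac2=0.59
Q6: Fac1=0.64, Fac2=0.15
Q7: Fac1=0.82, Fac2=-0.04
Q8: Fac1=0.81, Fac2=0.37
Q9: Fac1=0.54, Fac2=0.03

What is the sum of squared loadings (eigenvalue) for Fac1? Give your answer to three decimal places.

SS loadings for Fac1 = 0.88² + 0.33² + 0.25² + (-0.79)² + 0.19² + 0.64² + 0.82² + 0.81² + 0.54² = 0.7744 + 0.1089 + 0.0625 + 0.6241 + 0.0361 + 0.4096 + 0.6724 + 0.6561 + 0.2916 = 3.6357

3.636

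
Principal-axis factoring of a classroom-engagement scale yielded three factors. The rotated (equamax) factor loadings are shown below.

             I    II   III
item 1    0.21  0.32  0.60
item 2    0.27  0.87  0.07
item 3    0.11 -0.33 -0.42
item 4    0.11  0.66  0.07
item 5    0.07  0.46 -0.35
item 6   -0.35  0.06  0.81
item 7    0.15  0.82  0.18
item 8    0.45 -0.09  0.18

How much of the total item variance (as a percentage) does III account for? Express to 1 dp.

17.4%

SS loadings for III = 0.60² + 0.07² + (-0.42)² + 0.07² + (-0.35)² + 0.81² + 0.18² + 0.18² = 1.3896
With 8 standardized items, total variance = 8. Proportion = 1.3896/8 = 0.1737 → 17.37%.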